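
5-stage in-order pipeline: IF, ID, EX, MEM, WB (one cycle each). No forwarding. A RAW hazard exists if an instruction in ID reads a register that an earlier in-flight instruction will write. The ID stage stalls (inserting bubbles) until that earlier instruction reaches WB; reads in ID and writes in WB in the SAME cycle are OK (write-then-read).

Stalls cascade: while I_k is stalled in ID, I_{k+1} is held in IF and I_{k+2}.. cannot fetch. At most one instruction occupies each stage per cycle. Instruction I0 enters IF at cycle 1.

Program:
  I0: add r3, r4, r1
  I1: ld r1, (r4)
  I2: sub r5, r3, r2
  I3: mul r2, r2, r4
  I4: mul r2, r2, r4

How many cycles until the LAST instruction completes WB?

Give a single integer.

I0 add r3 <- r4,r1: IF@1 ID@2 stall=0 (-) EX@3 MEM@4 WB@5
I1 ld r1 <- r4: IF@2 ID@3 stall=0 (-) EX@4 MEM@5 WB@6
I2 sub r5 <- r3,r2: IF@3 ID@4 stall=1 (RAW on I0.r3 (WB@5)) EX@6 MEM@7 WB@8
I3 mul r2 <- r2,r4: IF@4 ID@6 stall=0 (-) EX@7 MEM@8 WB@9
I4 mul r2 <- r2,r4: IF@6 ID@7 stall=2 (RAW on I3.r2 (WB@9)) EX@10 MEM@11 WB@12

Answer: 12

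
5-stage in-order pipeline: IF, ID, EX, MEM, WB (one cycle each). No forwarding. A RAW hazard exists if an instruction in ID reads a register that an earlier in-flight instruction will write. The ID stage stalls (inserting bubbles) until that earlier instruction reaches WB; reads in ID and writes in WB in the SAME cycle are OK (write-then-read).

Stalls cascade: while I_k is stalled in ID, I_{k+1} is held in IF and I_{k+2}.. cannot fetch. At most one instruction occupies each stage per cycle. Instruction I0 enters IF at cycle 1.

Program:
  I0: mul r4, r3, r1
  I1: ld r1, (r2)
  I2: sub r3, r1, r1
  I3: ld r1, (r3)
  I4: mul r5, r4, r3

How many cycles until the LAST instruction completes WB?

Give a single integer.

Answer: 13

Derivation:
I0 mul r4 <- r3,r1: IF@1 ID@2 stall=0 (-) EX@3 MEM@4 WB@5
I1 ld r1 <- r2: IF@2 ID@3 stall=0 (-) EX@4 MEM@5 WB@6
I2 sub r3 <- r1,r1: IF@3 ID@4 stall=2 (RAW on I1.r1 (WB@6)) EX@7 MEM@8 WB@9
I3 ld r1 <- r3: IF@4 ID@7 stall=2 (RAW on I2.r3 (WB@9)) EX@10 MEM@11 WB@12
I4 mul r5 <- r4,r3: IF@7 ID@10 stall=0 (-) EX@11 MEM@12 WB@13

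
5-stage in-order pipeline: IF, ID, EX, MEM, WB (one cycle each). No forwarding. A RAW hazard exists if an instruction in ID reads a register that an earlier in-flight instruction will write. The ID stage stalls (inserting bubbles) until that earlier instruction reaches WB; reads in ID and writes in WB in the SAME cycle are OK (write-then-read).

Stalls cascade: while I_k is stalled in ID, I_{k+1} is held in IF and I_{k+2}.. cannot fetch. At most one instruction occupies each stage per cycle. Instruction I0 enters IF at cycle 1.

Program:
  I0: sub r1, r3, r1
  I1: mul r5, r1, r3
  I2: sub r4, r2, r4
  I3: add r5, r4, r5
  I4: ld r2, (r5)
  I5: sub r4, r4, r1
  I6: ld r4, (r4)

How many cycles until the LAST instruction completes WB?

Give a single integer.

Answer: 19

Derivation:
I0 sub r1 <- r3,r1: IF@1 ID@2 stall=0 (-) EX@3 MEM@4 WB@5
I1 mul r5 <- r1,r3: IF@2 ID@3 stall=2 (RAW on I0.r1 (WB@5)) EX@6 MEM@7 WB@8
I2 sub r4 <- r2,r4: IF@3 ID@6 stall=0 (-) EX@7 MEM@8 WB@9
I3 add r5 <- r4,r5: IF@6 ID@7 stall=2 (RAW on I2.r4 (WB@9)) EX@10 MEM@11 WB@12
I4 ld r2 <- r5: IF@7 ID@10 stall=2 (RAW on I3.r5 (WB@12)) EX@13 MEM@14 WB@15
I5 sub r4 <- r4,r1: IF@10 ID@13 stall=0 (-) EX@14 MEM@15 WB@16
I6 ld r4 <- r4: IF@13 ID@14 stall=2 (RAW on I5.r4 (WB@16)) EX@17 MEM@18 WB@19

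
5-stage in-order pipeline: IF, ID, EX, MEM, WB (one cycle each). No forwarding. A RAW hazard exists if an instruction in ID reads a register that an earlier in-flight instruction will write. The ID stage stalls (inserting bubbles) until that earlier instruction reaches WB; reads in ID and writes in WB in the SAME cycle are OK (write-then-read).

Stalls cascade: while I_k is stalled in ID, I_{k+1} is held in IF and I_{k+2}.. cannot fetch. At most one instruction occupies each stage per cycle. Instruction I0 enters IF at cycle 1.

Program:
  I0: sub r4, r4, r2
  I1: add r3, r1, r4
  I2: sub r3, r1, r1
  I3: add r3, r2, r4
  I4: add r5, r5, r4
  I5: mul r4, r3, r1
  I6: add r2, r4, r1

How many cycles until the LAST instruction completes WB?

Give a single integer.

I0 sub r4 <- r4,r2: IF@1 ID@2 stall=0 (-) EX@3 MEM@4 WB@5
I1 add r3 <- r1,r4: IF@2 ID@3 stall=2 (RAW on I0.r4 (WB@5)) EX@6 MEM@7 WB@8
I2 sub r3 <- r1,r1: IF@3 ID@6 stall=0 (-) EX@7 MEM@8 WB@9
I3 add r3 <- r2,r4: IF@6 ID@7 stall=0 (-) EX@8 MEM@9 WB@10
I4 add r5 <- r5,r4: IF@7 ID@8 stall=0 (-) EX@9 MEM@10 WB@11
I5 mul r4 <- r3,r1: IF@8 ID@9 stall=1 (RAW on I3.r3 (WB@10)) EX@11 MEM@12 WB@13
I6 add r2 <- r4,r1: IF@9 ID@11 stall=2 (RAW on I5.r4 (WB@13)) EX@14 MEM@15 WB@16

Answer: 16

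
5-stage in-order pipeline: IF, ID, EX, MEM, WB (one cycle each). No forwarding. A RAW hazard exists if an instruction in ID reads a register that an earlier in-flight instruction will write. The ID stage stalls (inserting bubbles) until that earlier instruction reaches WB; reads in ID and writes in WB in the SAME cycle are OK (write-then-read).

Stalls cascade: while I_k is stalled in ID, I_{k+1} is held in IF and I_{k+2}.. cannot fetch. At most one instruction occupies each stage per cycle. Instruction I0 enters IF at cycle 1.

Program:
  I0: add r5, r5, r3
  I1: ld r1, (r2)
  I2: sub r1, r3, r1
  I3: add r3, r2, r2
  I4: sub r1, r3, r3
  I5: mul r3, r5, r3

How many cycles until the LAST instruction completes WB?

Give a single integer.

Answer: 14

Derivation:
I0 add r5 <- r5,r3: IF@1 ID@2 stall=0 (-) EX@3 MEM@4 WB@5
I1 ld r1 <- r2: IF@2 ID@3 stall=0 (-) EX@4 MEM@5 WB@6
I2 sub r1 <- r3,r1: IF@3 ID@4 stall=2 (RAW on I1.r1 (WB@6)) EX@7 MEM@8 WB@9
I3 add r3 <- r2,r2: IF@4 ID@7 stall=0 (-) EX@8 MEM@9 WB@10
I4 sub r1 <- r3,r3: IF@7 ID@8 stall=2 (RAW on I3.r3 (WB@10)) EX@11 MEM@12 WB@13
I5 mul r3 <- r5,r3: IF@8 ID@11 stall=0 (-) EX@12 MEM@13 WB@14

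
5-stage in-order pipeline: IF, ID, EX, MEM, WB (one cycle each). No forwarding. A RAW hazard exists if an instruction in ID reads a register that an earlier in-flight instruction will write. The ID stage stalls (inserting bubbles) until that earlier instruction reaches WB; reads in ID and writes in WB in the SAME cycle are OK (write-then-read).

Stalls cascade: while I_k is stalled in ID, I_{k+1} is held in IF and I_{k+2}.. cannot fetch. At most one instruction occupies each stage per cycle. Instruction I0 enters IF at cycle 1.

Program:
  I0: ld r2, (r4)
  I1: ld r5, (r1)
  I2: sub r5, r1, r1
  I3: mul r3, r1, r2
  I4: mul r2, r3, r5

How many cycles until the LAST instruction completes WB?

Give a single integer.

I0 ld r2 <- r4: IF@1 ID@2 stall=0 (-) EX@3 MEM@4 WB@5
I1 ld r5 <- r1: IF@2 ID@3 stall=0 (-) EX@4 MEM@5 WB@6
I2 sub r5 <- r1,r1: IF@3 ID@4 stall=0 (-) EX@5 MEM@6 WB@7
I3 mul r3 <- r1,r2: IF@4 ID@5 stall=0 (-) EX@6 MEM@7 WB@8
I4 mul r2 <- r3,r5: IF@5 ID@6 stall=2 (RAW on I3.r3 (WB@8)) EX@9 MEM@10 WB@11

Answer: 11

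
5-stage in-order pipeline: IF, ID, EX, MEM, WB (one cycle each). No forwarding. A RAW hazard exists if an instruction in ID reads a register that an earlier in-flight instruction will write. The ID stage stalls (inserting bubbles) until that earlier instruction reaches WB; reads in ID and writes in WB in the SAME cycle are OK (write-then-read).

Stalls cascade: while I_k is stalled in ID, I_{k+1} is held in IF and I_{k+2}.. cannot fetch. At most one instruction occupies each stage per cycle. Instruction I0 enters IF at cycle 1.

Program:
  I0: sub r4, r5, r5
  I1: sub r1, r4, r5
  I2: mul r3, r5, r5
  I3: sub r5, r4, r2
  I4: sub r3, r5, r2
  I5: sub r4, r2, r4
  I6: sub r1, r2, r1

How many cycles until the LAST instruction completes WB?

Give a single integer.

I0 sub r4 <- r5,r5: IF@1 ID@2 stall=0 (-) EX@3 MEM@4 WB@5
I1 sub r1 <- r4,r5: IF@2 ID@3 stall=2 (RAW on I0.r4 (WB@5)) EX@6 MEM@7 WB@8
I2 mul r3 <- r5,r5: IF@3 ID@6 stall=0 (-) EX@7 MEM@8 WB@9
I3 sub r5 <- r4,r2: IF@6 ID@7 stall=0 (-) EX@8 MEM@9 WB@10
I4 sub r3 <- r5,r2: IF@7 ID@8 stall=2 (RAW on I3.r5 (WB@10)) EX@11 MEM@12 WB@13
I5 sub r4 <- r2,r4: IF@8 ID@11 stall=0 (-) EX@12 MEM@13 WB@14
I6 sub r1 <- r2,r1: IF@11 ID@12 stall=0 (-) EX@13 MEM@14 WB@15

Answer: 15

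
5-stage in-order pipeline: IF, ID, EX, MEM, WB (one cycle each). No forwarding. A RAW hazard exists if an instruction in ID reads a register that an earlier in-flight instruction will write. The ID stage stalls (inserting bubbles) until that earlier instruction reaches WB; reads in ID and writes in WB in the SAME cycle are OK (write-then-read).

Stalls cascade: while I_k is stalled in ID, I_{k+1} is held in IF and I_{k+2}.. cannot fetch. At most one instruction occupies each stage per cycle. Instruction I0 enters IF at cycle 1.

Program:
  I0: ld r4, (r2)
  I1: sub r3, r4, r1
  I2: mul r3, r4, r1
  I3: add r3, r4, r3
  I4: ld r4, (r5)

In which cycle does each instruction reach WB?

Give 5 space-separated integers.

Answer: 5 8 9 12 13

Derivation:
I0 ld r4 <- r2: IF@1 ID@2 stall=0 (-) EX@3 MEM@4 WB@5
I1 sub r3 <- r4,r1: IF@2 ID@3 stall=2 (RAW on I0.r4 (WB@5)) EX@6 MEM@7 WB@8
I2 mul r3 <- r4,r1: IF@3 ID@6 stall=0 (-) EX@7 MEM@8 WB@9
I3 add r3 <- r4,r3: IF@6 ID@7 stall=2 (RAW on I2.r3 (WB@9)) EX@10 MEM@11 WB@12
I4 ld r4 <- r5: IF@7 ID@10 stall=0 (-) EX@11 MEM@12 WB@13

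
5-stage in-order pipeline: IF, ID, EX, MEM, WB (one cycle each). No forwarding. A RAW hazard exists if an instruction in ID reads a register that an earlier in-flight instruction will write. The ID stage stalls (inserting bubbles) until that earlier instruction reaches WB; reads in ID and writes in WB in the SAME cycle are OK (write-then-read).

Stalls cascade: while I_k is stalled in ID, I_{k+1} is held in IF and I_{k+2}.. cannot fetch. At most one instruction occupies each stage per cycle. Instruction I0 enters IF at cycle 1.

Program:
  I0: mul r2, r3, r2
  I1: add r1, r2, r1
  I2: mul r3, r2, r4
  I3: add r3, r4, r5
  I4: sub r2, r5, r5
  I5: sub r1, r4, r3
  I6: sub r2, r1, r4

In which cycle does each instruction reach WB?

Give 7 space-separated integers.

Answer: 5 8 9 10 11 13 16

Derivation:
I0 mul r2 <- r3,r2: IF@1 ID@2 stall=0 (-) EX@3 MEM@4 WB@5
I1 add r1 <- r2,r1: IF@2 ID@3 stall=2 (RAW on I0.r2 (WB@5)) EX@6 MEM@7 WB@8
I2 mul r3 <- r2,r4: IF@3 ID@6 stall=0 (-) EX@7 MEM@8 WB@9
I3 add r3 <- r4,r5: IF@6 ID@7 stall=0 (-) EX@8 MEM@9 WB@10
I4 sub r2 <- r5,r5: IF@7 ID@8 stall=0 (-) EX@9 MEM@10 WB@11
I5 sub r1 <- r4,r3: IF@8 ID@9 stall=1 (RAW on I3.r3 (WB@10)) EX@11 MEM@12 WB@13
I6 sub r2 <- r1,r4: IF@9 ID@11 stall=2 (RAW on I5.r1 (WB@13)) EX@14 MEM@15 WB@16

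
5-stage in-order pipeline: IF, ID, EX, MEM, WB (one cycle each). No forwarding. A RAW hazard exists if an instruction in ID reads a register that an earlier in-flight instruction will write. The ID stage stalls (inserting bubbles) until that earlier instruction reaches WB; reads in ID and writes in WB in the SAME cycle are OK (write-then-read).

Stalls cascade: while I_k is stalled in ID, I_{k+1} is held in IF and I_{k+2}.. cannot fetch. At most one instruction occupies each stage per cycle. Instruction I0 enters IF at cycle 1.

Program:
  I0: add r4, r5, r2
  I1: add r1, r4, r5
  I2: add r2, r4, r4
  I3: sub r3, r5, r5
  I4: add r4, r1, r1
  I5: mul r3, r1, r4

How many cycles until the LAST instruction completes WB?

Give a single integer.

I0 add r4 <- r5,r2: IF@1 ID@2 stall=0 (-) EX@3 MEM@4 WB@5
I1 add r1 <- r4,r5: IF@2 ID@3 stall=2 (RAW on I0.r4 (WB@5)) EX@6 MEM@7 WB@8
I2 add r2 <- r4,r4: IF@3 ID@6 stall=0 (-) EX@7 MEM@8 WB@9
I3 sub r3 <- r5,r5: IF@6 ID@7 stall=0 (-) EX@8 MEM@9 WB@10
I4 add r4 <- r1,r1: IF@7 ID@8 stall=0 (-) EX@9 MEM@10 WB@11
I5 mul r3 <- r1,r4: IF@8 ID@9 stall=2 (RAW on I4.r4 (WB@11)) EX@12 MEM@13 WB@14

Answer: 14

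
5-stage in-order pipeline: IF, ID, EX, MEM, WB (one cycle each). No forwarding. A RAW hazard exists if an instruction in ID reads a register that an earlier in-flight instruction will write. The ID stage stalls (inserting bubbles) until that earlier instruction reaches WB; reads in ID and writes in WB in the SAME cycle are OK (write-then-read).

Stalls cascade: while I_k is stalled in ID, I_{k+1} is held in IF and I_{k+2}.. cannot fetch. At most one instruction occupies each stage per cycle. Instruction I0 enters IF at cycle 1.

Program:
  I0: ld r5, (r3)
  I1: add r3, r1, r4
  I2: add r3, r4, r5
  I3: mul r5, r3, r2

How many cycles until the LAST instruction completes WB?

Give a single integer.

I0 ld r5 <- r3: IF@1 ID@2 stall=0 (-) EX@3 MEM@4 WB@5
I1 add r3 <- r1,r4: IF@2 ID@3 stall=0 (-) EX@4 MEM@5 WB@6
I2 add r3 <- r4,r5: IF@3 ID@4 stall=1 (RAW on I0.r5 (WB@5)) EX@6 MEM@7 WB@8
I3 mul r5 <- r3,r2: IF@4 ID@6 stall=2 (RAW on I2.r3 (WB@8)) EX@9 MEM@10 WB@11

Answer: 11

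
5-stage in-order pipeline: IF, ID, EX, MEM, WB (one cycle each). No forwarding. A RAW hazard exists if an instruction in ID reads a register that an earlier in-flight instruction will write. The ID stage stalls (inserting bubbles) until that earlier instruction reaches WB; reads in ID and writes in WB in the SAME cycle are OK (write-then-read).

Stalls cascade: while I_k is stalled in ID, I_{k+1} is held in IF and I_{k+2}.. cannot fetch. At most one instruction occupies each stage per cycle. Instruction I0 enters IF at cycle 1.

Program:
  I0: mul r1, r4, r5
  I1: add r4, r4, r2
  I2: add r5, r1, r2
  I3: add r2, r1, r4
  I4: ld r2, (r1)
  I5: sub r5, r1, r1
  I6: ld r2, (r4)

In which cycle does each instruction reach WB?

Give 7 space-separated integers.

I0 mul r1 <- r4,r5: IF@1 ID@2 stall=0 (-) EX@3 MEM@4 WB@5
I1 add r4 <- r4,r2: IF@2 ID@3 stall=0 (-) EX@4 MEM@5 WB@6
I2 add r5 <- r1,r2: IF@3 ID@4 stall=1 (RAW on I0.r1 (WB@5)) EX@6 MEM@7 WB@8
I3 add r2 <- r1,r4: IF@4 ID@6 stall=0 (-) EX@7 MEM@8 WB@9
I4 ld r2 <- r1: IF@6 ID@7 stall=0 (-) EX@8 MEM@9 WB@10
I5 sub r5 <- r1,r1: IF@7 ID@8 stall=0 (-) EX@9 MEM@10 WB@11
I6 ld r2 <- r4: IF@8 ID@9 stall=0 (-) EX@10 MEM@11 WB@12

Answer: 5 6 8 9 10 11 12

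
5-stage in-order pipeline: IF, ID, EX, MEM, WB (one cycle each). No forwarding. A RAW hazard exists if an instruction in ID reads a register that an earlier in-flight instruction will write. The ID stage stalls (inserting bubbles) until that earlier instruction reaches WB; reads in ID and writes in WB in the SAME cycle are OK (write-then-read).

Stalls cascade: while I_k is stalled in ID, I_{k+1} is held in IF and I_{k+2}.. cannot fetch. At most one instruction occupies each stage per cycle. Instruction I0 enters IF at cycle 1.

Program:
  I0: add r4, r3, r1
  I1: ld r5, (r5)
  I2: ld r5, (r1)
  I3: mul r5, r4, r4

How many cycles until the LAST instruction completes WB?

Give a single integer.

I0 add r4 <- r3,r1: IF@1 ID@2 stall=0 (-) EX@3 MEM@4 WB@5
I1 ld r5 <- r5: IF@2 ID@3 stall=0 (-) EX@4 MEM@5 WB@6
I2 ld r5 <- r1: IF@3 ID@4 stall=0 (-) EX@5 MEM@6 WB@7
I3 mul r5 <- r4,r4: IF@4 ID@5 stall=0 (-) EX@6 MEM@7 WB@8

Answer: 8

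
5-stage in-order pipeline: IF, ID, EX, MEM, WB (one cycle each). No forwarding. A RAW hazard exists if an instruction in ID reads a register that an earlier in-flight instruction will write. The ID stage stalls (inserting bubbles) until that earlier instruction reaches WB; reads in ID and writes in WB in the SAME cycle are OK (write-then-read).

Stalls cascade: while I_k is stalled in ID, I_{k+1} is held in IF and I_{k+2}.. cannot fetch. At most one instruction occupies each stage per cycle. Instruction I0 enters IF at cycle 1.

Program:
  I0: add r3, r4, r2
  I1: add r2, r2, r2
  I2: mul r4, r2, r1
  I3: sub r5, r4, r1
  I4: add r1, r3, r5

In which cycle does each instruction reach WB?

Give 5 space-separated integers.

Answer: 5 6 9 12 15

Derivation:
I0 add r3 <- r4,r2: IF@1 ID@2 stall=0 (-) EX@3 MEM@4 WB@5
I1 add r2 <- r2,r2: IF@2 ID@3 stall=0 (-) EX@4 MEM@5 WB@6
I2 mul r4 <- r2,r1: IF@3 ID@4 stall=2 (RAW on I1.r2 (WB@6)) EX@7 MEM@8 WB@9
I3 sub r5 <- r4,r1: IF@4 ID@7 stall=2 (RAW on I2.r4 (WB@9)) EX@10 MEM@11 WB@12
I4 add r1 <- r3,r5: IF@7 ID@10 stall=2 (RAW on I3.r5 (WB@12)) EX@13 MEM@14 WB@15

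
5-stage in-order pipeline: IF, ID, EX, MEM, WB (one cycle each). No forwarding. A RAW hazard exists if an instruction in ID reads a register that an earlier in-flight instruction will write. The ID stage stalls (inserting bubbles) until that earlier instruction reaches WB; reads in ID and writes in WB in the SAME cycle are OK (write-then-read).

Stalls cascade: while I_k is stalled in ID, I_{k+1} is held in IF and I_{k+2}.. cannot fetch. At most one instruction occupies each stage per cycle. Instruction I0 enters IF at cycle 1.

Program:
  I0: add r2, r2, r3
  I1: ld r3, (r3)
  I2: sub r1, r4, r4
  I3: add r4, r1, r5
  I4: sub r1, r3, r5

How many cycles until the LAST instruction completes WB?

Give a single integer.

Answer: 11

Derivation:
I0 add r2 <- r2,r3: IF@1 ID@2 stall=0 (-) EX@3 MEM@4 WB@5
I1 ld r3 <- r3: IF@2 ID@3 stall=0 (-) EX@4 MEM@5 WB@6
I2 sub r1 <- r4,r4: IF@3 ID@4 stall=0 (-) EX@5 MEM@6 WB@7
I3 add r4 <- r1,r5: IF@4 ID@5 stall=2 (RAW on I2.r1 (WB@7)) EX@8 MEM@9 WB@10
I4 sub r1 <- r3,r5: IF@5 ID@8 stall=0 (-) EX@9 MEM@10 WB@11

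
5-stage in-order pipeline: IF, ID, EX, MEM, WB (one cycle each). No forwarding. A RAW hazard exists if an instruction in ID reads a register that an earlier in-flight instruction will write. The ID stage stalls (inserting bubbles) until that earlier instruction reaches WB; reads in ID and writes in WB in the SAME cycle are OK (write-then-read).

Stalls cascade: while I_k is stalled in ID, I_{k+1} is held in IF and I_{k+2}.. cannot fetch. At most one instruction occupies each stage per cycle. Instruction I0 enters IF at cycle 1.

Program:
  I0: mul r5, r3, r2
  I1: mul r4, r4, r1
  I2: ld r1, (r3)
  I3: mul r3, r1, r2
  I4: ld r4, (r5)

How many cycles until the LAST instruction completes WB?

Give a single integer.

Answer: 11

Derivation:
I0 mul r5 <- r3,r2: IF@1 ID@2 stall=0 (-) EX@3 MEM@4 WB@5
I1 mul r4 <- r4,r1: IF@2 ID@3 stall=0 (-) EX@4 MEM@5 WB@6
I2 ld r1 <- r3: IF@3 ID@4 stall=0 (-) EX@5 MEM@6 WB@7
I3 mul r3 <- r1,r2: IF@4 ID@5 stall=2 (RAW on I2.r1 (WB@7)) EX@8 MEM@9 WB@10
I4 ld r4 <- r5: IF@5 ID@8 stall=0 (-) EX@9 MEM@10 WB@11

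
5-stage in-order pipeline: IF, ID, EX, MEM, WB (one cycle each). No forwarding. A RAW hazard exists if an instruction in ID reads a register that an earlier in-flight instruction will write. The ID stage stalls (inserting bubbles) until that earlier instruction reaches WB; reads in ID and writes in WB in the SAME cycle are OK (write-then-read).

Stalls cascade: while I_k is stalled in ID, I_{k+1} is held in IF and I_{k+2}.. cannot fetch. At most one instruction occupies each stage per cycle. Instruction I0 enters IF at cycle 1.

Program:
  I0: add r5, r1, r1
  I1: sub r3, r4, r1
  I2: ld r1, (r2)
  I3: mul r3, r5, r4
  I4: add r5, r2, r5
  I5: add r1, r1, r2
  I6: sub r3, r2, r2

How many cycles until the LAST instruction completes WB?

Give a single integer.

I0 add r5 <- r1,r1: IF@1 ID@2 stall=0 (-) EX@3 MEM@4 WB@5
I1 sub r3 <- r4,r1: IF@2 ID@3 stall=0 (-) EX@4 MEM@5 WB@6
I2 ld r1 <- r2: IF@3 ID@4 stall=0 (-) EX@5 MEM@6 WB@7
I3 mul r3 <- r5,r4: IF@4 ID@5 stall=0 (-) EX@6 MEM@7 WB@8
I4 add r5 <- r2,r5: IF@5 ID@6 stall=0 (-) EX@7 MEM@8 WB@9
I5 add r1 <- r1,r2: IF@6 ID@7 stall=0 (-) EX@8 MEM@9 WB@10
I6 sub r3 <- r2,r2: IF@7 ID@8 stall=0 (-) EX@9 MEM@10 WB@11

Answer: 11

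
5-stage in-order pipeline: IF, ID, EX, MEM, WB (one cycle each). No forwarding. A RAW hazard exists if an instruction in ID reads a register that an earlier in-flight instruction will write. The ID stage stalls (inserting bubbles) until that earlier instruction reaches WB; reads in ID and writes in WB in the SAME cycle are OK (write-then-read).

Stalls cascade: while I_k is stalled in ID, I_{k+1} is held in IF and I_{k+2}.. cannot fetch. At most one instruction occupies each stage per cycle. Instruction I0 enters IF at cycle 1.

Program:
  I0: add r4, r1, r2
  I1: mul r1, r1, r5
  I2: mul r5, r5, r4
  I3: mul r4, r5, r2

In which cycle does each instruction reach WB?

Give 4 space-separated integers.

I0 add r4 <- r1,r2: IF@1 ID@2 stall=0 (-) EX@3 MEM@4 WB@5
I1 mul r1 <- r1,r5: IF@2 ID@3 stall=0 (-) EX@4 MEM@5 WB@6
I2 mul r5 <- r5,r4: IF@3 ID@4 stall=1 (RAW on I0.r4 (WB@5)) EX@6 MEM@7 WB@8
I3 mul r4 <- r5,r2: IF@4 ID@6 stall=2 (RAW on I2.r5 (WB@8)) EX@9 MEM@10 WB@11

Answer: 5 6 8 11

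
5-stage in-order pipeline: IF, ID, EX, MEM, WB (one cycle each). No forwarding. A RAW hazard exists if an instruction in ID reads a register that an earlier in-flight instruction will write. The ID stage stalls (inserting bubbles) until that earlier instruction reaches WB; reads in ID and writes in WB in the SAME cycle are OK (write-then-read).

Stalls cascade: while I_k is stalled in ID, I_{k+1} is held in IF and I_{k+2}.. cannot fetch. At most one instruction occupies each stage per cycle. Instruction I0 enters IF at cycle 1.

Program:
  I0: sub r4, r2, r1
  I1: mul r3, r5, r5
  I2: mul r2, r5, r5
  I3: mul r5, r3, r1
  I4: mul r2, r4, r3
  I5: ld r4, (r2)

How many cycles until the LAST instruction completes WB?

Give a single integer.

Answer: 13

Derivation:
I0 sub r4 <- r2,r1: IF@1 ID@2 stall=0 (-) EX@3 MEM@4 WB@5
I1 mul r3 <- r5,r5: IF@2 ID@3 stall=0 (-) EX@4 MEM@5 WB@6
I2 mul r2 <- r5,r5: IF@3 ID@4 stall=0 (-) EX@5 MEM@6 WB@7
I3 mul r5 <- r3,r1: IF@4 ID@5 stall=1 (RAW on I1.r3 (WB@6)) EX@7 MEM@8 WB@9
I4 mul r2 <- r4,r3: IF@5 ID@7 stall=0 (-) EX@8 MEM@9 WB@10
I5 ld r4 <- r2: IF@7 ID@8 stall=2 (RAW on I4.r2 (WB@10)) EX@11 MEM@12 WB@13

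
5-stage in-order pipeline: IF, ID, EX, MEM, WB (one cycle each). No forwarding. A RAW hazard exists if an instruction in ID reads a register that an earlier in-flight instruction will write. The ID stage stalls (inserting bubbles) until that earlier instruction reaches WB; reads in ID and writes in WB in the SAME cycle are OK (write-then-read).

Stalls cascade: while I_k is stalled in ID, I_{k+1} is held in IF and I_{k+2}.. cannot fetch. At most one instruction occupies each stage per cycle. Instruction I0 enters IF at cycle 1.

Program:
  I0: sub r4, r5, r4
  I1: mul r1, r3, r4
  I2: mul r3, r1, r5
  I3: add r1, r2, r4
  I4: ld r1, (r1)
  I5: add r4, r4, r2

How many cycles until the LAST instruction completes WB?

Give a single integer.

I0 sub r4 <- r5,r4: IF@1 ID@2 stall=0 (-) EX@3 MEM@4 WB@5
I1 mul r1 <- r3,r4: IF@2 ID@3 stall=2 (RAW on I0.r4 (WB@5)) EX@6 MEM@7 WB@8
I2 mul r3 <- r1,r5: IF@3 ID@6 stall=2 (RAW on I1.r1 (WB@8)) EX@9 MEM@10 WB@11
I3 add r1 <- r2,r4: IF@6 ID@9 stall=0 (-) EX@10 MEM@11 WB@12
I4 ld r1 <- r1: IF@9 ID@10 stall=2 (RAW on I3.r1 (WB@12)) EX@13 MEM@14 WB@15
I5 add r4 <- r4,r2: IF@10 ID@13 stall=0 (-) EX@14 MEM@15 WB@16

Answer: 16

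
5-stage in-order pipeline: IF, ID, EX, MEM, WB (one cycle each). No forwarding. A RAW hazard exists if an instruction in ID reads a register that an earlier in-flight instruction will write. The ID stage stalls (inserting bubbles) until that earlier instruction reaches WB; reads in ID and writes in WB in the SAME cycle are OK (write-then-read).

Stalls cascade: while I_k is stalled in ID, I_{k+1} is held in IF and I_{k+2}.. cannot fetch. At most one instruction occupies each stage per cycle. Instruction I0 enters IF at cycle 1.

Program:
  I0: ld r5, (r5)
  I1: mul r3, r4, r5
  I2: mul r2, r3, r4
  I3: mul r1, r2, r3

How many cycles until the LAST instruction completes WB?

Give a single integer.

I0 ld r5 <- r5: IF@1 ID@2 stall=0 (-) EX@3 MEM@4 WB@5
I1 mul r3 <- r4,r5: IF@2 ID@3 stall=2 (RAW on I0.r5 (WB@5)) EX@6 MEM@7 WB@8
I2 mul r2 <- r3,r4: IF@3 ID@6 stall=2 (RAW on I1.r3 (WB@8)) EX@9 MEM@10 WB@11
I3 mul r1 <- r2,r3: IF@6 ID@9 stall=2 (RAW on I2.r2 (WB@11)) EX@12 MEM@13 WB@14

Answer: 14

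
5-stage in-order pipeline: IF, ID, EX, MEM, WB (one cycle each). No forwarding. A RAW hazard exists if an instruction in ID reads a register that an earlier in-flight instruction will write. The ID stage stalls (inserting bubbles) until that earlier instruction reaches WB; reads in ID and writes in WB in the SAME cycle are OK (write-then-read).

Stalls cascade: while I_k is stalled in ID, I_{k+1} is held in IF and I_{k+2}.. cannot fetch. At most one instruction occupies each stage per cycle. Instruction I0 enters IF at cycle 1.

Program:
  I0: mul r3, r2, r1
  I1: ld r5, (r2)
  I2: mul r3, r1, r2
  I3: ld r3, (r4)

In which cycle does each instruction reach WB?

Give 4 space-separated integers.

I0 mul r3 <- r2,r1: IF@1 ID@2 stall=0 (-) EX@3 MEM@4 WB@5
I1 ld r5 <- r2: IF@2 ID@3 stall=0 (-) EX@4 MEM@5 WB@6
I2 mul r3 <- r1,r2: IF@3 ID@4 stall=0 (-) EX@5 MEM@6 WB@7
I3 ld r3 <- r4: IF@4 ID@5 stall=0 (-) EX@6 MEM@7 WB@8

Answer: 5 6 7 8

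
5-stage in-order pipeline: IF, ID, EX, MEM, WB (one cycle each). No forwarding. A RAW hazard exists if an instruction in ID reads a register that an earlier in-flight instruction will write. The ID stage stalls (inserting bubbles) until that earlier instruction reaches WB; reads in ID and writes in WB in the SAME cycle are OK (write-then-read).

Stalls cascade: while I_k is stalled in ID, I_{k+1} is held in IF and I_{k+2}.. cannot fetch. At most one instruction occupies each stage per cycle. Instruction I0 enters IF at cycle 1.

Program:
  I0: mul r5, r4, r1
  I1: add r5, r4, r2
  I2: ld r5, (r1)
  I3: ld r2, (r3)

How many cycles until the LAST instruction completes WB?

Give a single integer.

I0 mul r5 <- r4,r1: IF@1 ID@2 stall=0 (-) EX@3 MEM@4 WB@5
I1 add r5 <- r4,r2: IF@2 ID@3 stall=0 (-) EX@4 MEM@5 WB@6
I2 ld r5 <- r1: IF@3 ID@4 stall=0 (-) EX@5 MEM@6 WB@7
I3 ld r2 <- r3: IF@4 ID@5 stall=0 (-) EX@6 MEM@7 WB@8

Answer: 8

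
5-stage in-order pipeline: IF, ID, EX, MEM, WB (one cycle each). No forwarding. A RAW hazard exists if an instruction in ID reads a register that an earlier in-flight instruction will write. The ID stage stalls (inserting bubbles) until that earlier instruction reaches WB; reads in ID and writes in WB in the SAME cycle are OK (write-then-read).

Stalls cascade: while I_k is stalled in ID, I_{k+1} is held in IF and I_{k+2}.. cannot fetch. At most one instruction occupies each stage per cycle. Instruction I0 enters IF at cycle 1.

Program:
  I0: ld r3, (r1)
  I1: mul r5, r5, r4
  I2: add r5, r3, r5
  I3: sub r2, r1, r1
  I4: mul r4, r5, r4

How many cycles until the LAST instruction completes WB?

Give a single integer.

Answer: 12

Derivation:
I0 ld r3 <- r1: IF@1 ID@2 stall=0 (-) EX@3 MEM@4 WB@5
I1 mul r5 <- r5,r4: IF@2 ID@3 stall=0 (-) EX@4 MEM@5 WB@6
I2 add r5 <- r3,r5: IF@3 ID@4 stall=2 (RAW on I1.r5 (WB@6)) EX@7 MEM@8 WB@9
I3 sub r2 <- r1,r1: IF@4 ID@7 stall=0 (-) EX@8 MEM@9 WB@10
I4 mul r4 <- r5,r4: IF@7 ID@8 stall=1 (RAW on I2.r5 (WB@9)) EX@10 MEM@11 WB@12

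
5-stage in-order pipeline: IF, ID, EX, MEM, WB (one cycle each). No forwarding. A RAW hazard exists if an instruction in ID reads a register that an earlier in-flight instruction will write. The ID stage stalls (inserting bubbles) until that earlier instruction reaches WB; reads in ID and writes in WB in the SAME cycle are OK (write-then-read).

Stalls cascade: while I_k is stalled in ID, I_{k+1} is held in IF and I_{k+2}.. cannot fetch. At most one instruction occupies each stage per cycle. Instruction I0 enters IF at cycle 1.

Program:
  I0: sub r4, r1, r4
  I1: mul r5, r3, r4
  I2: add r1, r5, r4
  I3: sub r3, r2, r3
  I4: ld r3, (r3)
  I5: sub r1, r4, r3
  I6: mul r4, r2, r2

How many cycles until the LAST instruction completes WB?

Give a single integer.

Answer: 19

Derivation:
I0 sub r4 <- r1,r4: IF@1 ID@2 stall=0 (-) EX@3 MEM@4 WB@5
I1 mul r5 <- r3,r4: IF@2 ID@3 stall=2 (RAW on I0.r4 (WB@5)) EX@6 MEM@7 WB@8
I2 add r1 <- r5,r4: IF@3 ID@6 stall=2 (RAW on I1.r5 (WB@8)) EX@9 MEM@10 WB@11
I3 sub r3 <- r2,r3: IF@6 ID@9 stall=0 (-) EX@10 MEM@11 WB@12
I4 ld r3 <- r3: IF@9 ID@10 stall=2 (RAW on I3.r3 (WB@12)) EX@13 MEM@14 WB@15
I5 sub r1 <- r4,r3: IF@10 ID@13 stall=2 (RAW on I4.r3 (WB@15)) EX@16 MEM@17 WB@18
I6 mul r4 <- r2,r2: IF@13 ID@16 stall=0 (-) EX@17 MEM@18 WB@19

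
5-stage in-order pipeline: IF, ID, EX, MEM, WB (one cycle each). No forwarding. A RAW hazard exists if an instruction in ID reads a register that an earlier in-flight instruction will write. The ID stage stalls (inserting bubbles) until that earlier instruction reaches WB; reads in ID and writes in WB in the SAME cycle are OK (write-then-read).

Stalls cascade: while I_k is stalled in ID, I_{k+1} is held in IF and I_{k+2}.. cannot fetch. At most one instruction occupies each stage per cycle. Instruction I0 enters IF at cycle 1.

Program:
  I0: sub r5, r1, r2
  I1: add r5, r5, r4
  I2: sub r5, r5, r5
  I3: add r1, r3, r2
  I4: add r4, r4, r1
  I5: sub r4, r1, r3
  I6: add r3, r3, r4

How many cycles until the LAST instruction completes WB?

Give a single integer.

I0 sub r5 <- r1,r2: IF@1 ID@2 stall=0 (-) EX@3 MEM@4 WB@5
I1 add r5 <- r5,r4: IF@2 ID@3 stall=2 (RAW on I0.r5 (WB@5)) EX@6 MEM@7 WB@8
I2 sub r5 <- r5,r5: IF@3 ID@6 stall=2 (RAW on I1.r5 (WB@8)) EX@9 MEM@10 WB@11
I3 add r1 <- r3,r2: IF@6 ID@9 stall=0 (-) EX@10 MEM@11 WB@12
I4 add r4 <- r4,r1: IF@9 ID@10 stall=2 (RAW on I3.r1 (WB@12)) EX@13 MEM@14 WB@15
I5 sub r4 <- r1,r3: IF@10 ID@13 stall=0 (-) EX@14 MEM@15 WB@16
I6 add r3 <- r3,r4: IF@13 ID@14 stall=2 (RAW on I5.r4 (WB@16)) EX@17 MEM@18 WB@19

Answer: 19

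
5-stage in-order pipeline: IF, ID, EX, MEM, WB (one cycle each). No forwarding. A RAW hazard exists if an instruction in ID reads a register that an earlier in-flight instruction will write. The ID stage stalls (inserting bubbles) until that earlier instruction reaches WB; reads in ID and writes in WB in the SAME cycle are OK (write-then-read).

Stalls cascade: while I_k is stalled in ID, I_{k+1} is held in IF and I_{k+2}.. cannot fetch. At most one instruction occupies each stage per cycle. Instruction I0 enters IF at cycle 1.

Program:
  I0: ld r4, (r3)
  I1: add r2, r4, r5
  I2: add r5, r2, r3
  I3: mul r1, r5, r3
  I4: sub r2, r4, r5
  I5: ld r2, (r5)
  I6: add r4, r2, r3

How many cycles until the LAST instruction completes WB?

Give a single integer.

Answer: 19

Derivation:
I0 ld r4 <- r3: IF@1 ID@2 stall=0 (-) EX@3 MEM@4 WB@5
I1 add r2 <- r4,r5: IF@2 ID@3 stall=2 (RAW on I0.r4 (WB@5)) EX@6 MEM@7 WB@8
I2 add r5 <- r2,r3: IF@3 ID@6 stall=2 (RAW on I1.r2 (WB@8)) EX@9 MEM@10 WB@11
I3 mul r1 <- r5,r3: IF@6 ID@9 stall=2 (RAW on I2.r5 (WB@11)) EX@12 MEM@13 WB@14
I4 sub r2 <- r4,r5: IF@9 ID@12 stall=0 (-) EX@13 MEM@14 WB@15
I5 ld r2 <- r5: IF@12 ID@13 stall=0 (-) EX@14 MEM@15 WB@16
I6 add r4 <- r2,r3: IF@13 ID@14 stall=2 (RAW on I5.r2 (WB@16)) EX@17 MEM@18 WB@19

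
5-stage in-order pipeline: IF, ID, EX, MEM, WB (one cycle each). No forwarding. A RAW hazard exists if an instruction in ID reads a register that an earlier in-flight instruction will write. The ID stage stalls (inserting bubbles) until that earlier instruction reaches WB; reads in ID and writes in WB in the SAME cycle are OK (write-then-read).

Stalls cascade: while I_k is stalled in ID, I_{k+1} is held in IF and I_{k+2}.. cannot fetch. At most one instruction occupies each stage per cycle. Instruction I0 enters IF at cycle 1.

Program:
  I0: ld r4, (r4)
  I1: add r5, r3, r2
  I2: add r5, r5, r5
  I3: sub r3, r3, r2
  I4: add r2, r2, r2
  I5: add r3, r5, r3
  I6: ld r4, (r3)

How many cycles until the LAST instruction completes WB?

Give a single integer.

Answer: 16

Derivation:
I0 ld r4 <- r4: IF@1 ID@2 stall=0 (-) EX@3 MEM@4 WB@5
I1 add r5 <- r3,r2: IF@2 ID@3 stall=0 (-) EX@4 MEM@5 WB@6
I2 add r5 <- r5,r5: IF@3 ID@4 stall=2 (RAW on I1.r5 (WB@6)) EX@7 MEM@8 WB@9
I3 sub r3 <- r3,r2: IF@4 ID@7 stall=0 (-) EX@8 MEM@9 WB@10
I4 add r2 <- r2,r2: IF@7 ID@8 stall=0 (-) EX@9 MEM@10 WB@11
I5 add r3 <- r5,r3: IF@8 ID@9 stall=1 (RAW on I3.r3 (WB@10)) EX@11 MEM@12 WB@13
I6 ld r4 <- r3: IF@9 ID@11 stall=2 (RAW on I5.r3 (WB@13)) EX@14 MEM@15 WB@16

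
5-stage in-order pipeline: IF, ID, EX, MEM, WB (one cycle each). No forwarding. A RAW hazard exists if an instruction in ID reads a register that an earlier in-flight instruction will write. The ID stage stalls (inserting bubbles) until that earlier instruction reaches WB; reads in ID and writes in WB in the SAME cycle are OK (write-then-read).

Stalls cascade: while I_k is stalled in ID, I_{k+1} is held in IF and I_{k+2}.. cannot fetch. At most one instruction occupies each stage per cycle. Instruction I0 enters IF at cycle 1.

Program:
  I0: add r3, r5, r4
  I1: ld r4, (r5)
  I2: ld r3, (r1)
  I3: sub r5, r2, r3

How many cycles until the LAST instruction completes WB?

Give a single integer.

Answer: 10

Derivation:
I0 add r3 <- r5,r4: IF@1 ID@2 stall=0 (-) EX@3 MEM@4 WB@5
I1 ld r4 <- r5: IF@2 ID@3 stall=0 (-) EX@4 MEM@5 WB@6
I2 ld r3 <- r1: IF@3 ID@4 stall=0 (-) EX@5 MEM@6 WB@7
I3 sub r5 <- r2,r3: IF@4 ID@5 stall=2 (RAW on I2.r3 (WB@7)) EX@8 MEM@9 WB@10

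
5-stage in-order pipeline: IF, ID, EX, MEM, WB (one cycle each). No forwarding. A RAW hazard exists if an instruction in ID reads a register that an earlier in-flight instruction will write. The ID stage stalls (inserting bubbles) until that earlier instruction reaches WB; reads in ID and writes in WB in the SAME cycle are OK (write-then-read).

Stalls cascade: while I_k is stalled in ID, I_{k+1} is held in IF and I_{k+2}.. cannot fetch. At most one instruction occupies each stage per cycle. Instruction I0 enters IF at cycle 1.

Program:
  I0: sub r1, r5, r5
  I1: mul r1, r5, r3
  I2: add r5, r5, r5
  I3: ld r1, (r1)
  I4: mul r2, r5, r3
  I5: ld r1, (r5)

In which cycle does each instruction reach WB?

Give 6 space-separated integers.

I0 sub r1 <- r5,r5: IF@1 ID@2 stall=0 (-) EX@3 MEM@4 WB@5
I1 mul r1 <- r5,r3: IF@2 ID@3 stall=0 (-) EX@4 MEM@5 WB@6
I2 add r5 <- r5,r5: IF@3 ID@4 stall=0 (-) EX@5 MEM@6 WB@7
I3 ld r1 <- r1: IF@4 ID@5 stall=1 (RAW on I1.r1 (WB@6)) EX@7 MEM@8 WB@9
I4 mul r2 <- r5,r3: IF@5 ID@7 stall=0 (-) EX@8 MEM@9 WB@10
I5 ld r1 <- r5: IF@7 ID@8 stall=0 (-) EX@9 MEM@10 WB@11

Answer: 5 6 7 9 10 11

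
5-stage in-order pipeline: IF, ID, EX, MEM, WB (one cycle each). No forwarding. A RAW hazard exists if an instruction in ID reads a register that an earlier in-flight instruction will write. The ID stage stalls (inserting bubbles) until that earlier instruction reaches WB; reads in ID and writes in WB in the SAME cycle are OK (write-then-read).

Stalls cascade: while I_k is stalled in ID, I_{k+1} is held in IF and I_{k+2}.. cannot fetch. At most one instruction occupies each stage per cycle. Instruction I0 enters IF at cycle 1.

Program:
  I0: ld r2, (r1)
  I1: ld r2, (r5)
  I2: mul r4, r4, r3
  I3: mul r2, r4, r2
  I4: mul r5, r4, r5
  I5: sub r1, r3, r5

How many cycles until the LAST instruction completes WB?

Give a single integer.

Answer: 14

Derivation:
I0 ld r2 <- r1: IF@1 ID@2 stall=0 (-) EX@3 MEM@4 WB@5
I1 ld r2 <- r5: IF@2 ID@3 stall=0 (-) EX@4 MEM@5 WB@6
I2 mul r4 <- r4,r3: IF@3 ID@4 stall=0 (-) EX@5 MEM@6 WB@7
I3 mul r2 <- r4,r2: IF@4 ID@5 stall=2 (RAW on I2.r4 (WB@7)) EX@8 MEM@9 WB@10
I4 mul r5 <- r4,r5: IF@5 ID@8 stall=0 (-) EX@9 MEM@10 WB@11
I5 sub r1 <- r3,r5: IF@8 ID@9 stall=2 (RAW on I4.r5 (WB@11)) EX@12 MEM@13 WB@14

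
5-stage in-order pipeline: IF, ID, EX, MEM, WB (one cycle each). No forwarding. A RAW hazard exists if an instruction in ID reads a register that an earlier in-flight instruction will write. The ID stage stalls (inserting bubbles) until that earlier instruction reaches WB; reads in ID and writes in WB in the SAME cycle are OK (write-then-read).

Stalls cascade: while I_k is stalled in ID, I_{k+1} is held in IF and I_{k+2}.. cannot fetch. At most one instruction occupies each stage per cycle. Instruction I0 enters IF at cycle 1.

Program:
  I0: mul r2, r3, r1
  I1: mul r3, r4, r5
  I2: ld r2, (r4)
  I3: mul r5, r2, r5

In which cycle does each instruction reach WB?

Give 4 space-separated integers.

Answer: 5 6 7 10

Derivation:
I0 mul r2 <- r3,r1: IF@1 ID@2 stall=0 (-) EX@3 MEM@4 WB@5
I1 mul r3 <- r4,r5: IF@2 ID@3 stall=0 (-) EX@4 MEM@5 WB@6
I2 ld r2 <- r4: IF@3 ID@4 stall=0 (-) EX@5 MEM@6 WB@7
I3 mul r5 <- r2,r5: IF@4 ID@5 stall=2 (RAW on I2.r2 (WB@7)) EX@8 MEM@9 WB@10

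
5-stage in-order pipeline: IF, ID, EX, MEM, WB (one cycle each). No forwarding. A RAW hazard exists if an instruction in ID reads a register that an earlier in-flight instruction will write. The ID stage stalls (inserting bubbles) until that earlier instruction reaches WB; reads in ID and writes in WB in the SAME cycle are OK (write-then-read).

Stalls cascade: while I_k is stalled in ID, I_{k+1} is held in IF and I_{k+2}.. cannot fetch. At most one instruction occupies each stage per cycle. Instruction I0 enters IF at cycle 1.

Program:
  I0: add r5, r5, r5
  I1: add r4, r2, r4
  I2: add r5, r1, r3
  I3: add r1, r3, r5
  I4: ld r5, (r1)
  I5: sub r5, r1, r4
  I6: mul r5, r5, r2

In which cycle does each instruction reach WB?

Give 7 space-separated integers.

Answer: 5 6 7 10 13 14 17

Derivation:
I0 add r5 <- r5,r5: IF@1 ID@2 stall=0 (-) EX@3 MEM@4 WB@5
I1 add r4 <- r2,r4: IF@2 ID@3 stall=0 (-) EX@4 MEM@5 WB@6
I2 add r5 <- r1,r3: IF@3 ID@4 stall=0 (-) EX@5 MEM@6 WB@7
I3 add r1 <- r3,r5: IF@4 ID@5 stall=2 (RAW on I2.r5 (WB@7)) EX@8 MEM@9 WB@10
I4 ld r5 <- r1: IF@5 ID@8 stall=2 (RAW on I3.r1 (WB@10)) EX@11 MEM@12 WB@13
I5 sub r5 <- r1,r4: IF@8 ID@11 stall=0 (-) EX@12 MEM@13 WB@14
I6 mul r5 <- r5,r2: IF@11 ID@12 stall=2 (RAW on I5.r5 (WB@14)) EX@15 MEM@16 WB@17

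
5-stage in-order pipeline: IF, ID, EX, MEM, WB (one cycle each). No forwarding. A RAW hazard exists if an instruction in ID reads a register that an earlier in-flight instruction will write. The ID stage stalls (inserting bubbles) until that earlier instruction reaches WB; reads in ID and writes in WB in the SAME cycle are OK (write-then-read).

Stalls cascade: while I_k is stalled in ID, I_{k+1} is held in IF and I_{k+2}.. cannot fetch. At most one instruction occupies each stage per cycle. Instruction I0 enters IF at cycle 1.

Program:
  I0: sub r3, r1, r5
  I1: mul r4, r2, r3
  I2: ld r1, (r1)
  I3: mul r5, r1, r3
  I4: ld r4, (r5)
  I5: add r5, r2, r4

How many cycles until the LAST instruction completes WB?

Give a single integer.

I0 sub r3 <- r1,r5: IF@1 ID@2 stall=0 (-) EX@3 MEM@4 WB@5
I1 mul r4 <- r2,r3: IF@2 ID@3 stall=2 (RAW on I0.r3 (WB@5)) EX@6 MEM@7 WB@8
I2 ld r1 <- r1: IF@3 ID@6 stall=0 (-) EX@7 MEM@8 WB@9
I3 mul r5 <- r1,r3: IF@6 ID@7 stall=2 (RAW on I2.r1 (WB@9)) EX@10 MEM@11 WB@12
I4 ld r4 <- r5: IF@7 ID@10 stall=2 (RAW on I3.r5 (WB@12)) EX@13 MEM@14 WB@15
I5 add r5 <- r2,r4: IF@10 ID@13 stall=2 (RAW on I4.r4 (WB@15)) EX@16 MEM@17 WB@18

Answer: 18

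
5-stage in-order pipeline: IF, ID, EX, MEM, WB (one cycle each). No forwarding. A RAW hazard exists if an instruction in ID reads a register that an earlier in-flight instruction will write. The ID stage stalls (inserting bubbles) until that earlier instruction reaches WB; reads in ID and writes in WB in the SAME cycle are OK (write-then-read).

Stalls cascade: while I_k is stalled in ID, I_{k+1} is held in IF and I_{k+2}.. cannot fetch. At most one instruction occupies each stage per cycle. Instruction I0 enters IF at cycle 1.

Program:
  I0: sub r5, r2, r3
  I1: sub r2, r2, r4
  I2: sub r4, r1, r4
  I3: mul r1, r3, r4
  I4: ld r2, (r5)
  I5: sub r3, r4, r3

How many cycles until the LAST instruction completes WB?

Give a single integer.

I0 sub r5 <- r2,r3: IF@1 ID@2 stall=0 (-) EX@3 MEM@4 WB@5
I1 sub r2 <- r2,r4: IF@2 ID@3 stall=0 (-) EX@4 MEM@5 WB@6
I2 sub r4 <- r1,r4: IF@3 ID@4 stall=0 (-) EX@5 MEM@6 WB@7
I3 mul r1 <- r3,r4: IF@4 ID@5 stall=2 (RAW on I2.r4 (WB@7)) EX@8 MEM@9 WB@10
I4 ld r2 <- r5: IF@5 ID@8 stall=0 (-) EX@9 MEM@10 WB@11
I5 sub r3 <- r4,r3: IF@8 ID@9 stall=0 (-) EX@10 MEM@11 WB@12

Answer: 12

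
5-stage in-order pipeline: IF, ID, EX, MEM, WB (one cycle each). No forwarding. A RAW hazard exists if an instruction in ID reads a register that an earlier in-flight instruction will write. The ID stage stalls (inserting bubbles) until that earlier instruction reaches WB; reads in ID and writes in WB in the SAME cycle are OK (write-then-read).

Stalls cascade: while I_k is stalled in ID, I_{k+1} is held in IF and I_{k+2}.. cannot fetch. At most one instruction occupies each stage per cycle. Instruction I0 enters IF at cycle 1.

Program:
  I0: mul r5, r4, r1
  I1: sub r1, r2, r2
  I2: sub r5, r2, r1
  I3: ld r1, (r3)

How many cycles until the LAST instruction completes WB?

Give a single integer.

Answer: 10

Derivation:
I0 mul r5 <- r4,r1: IF@1 ID@2 stall=0 (-) EX@3 MEM@4 WB@5
I1 sub r1 <- r2,r2: IF@2 ID@3 stall=0 (-) EX@4 MEM@5 WB@6
I2 sub r5 <- r2,r1: IF@3 ID@4 stall=2 (RAW on I1.r1 (WB@6)) EX@7 MEM@8 WB@9
I3 ld r1 <- r3: IF@4 ID@7 stall=0 (-) EX@8 MEM@9 WB@10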